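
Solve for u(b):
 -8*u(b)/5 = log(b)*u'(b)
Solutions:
 u(b) = C1*exp(-8*li(b)/5)


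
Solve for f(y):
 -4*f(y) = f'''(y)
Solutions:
 f(y) = C3*exp(-2^(2/3)*y) + (C1*sin(2^(2/3)*sqrt(3)*y/2) + C2*cos(2^(2/3)*sqrt(3)*y/2))*exp(2^(2/3)*y/2)


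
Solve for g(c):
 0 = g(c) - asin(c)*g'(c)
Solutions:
 g(c) = C1*exp(Integral(1/asin(c), c))


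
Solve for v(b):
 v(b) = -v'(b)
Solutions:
 v(b) = C1*exp(-b)


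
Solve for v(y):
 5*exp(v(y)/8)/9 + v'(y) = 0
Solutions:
 v(y) = 8*log(1/(C1 + 5*y)) + 8*log(72)


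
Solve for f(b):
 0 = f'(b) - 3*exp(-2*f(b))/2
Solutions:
 f(b) = log(-sqrt(C1 + 3*b))
 f(b) = log(C1 + 3*b)/2


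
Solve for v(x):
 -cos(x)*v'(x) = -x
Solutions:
 v(x) = C1 + Integral(x/cos(x), x)


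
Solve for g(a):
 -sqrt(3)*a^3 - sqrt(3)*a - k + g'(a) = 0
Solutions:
 g(a) = C1 + sqrt(3)*a^4/4 + sqrt(3)*a^2/2 + a*k


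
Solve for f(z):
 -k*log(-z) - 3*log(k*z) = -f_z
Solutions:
 f(z) = C1 + z*(k + 3)*log(-z) + z*(-k + 3*log(-k) - 3)


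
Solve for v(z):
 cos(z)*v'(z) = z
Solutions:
 v(z) = C1 + Integral(z/cos(z), z)


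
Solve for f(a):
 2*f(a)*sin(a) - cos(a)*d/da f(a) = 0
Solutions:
 f(a) = C1/cos(a)^2


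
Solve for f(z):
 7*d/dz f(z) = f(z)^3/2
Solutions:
 f(z) = -sqrt(7)*sqrt(-1/(C1 + z))
 f(z) = sqrt(7)*sqrt(-1/(C1 + z))


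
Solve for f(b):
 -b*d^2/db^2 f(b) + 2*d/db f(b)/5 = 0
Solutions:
 f(b) = C1 + C2*b^(7/5)


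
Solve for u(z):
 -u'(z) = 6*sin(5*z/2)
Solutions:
 u(z) = C1 + 12*cos(5*z/2)/5


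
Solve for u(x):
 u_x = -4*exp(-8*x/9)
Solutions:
 u(x) = C1 + 9*exp(-8*x/9)/2


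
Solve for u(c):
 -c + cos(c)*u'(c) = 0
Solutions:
 u(c) = C1 + Integral(c/cos(c), c)


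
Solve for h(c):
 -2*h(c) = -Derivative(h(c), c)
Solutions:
 h(c) = C1*exp(2*c)


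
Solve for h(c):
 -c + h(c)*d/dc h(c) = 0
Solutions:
 h(c) = -sqrt(C1 + c^2)
 h(c) = sqrt(C1 + c^2)


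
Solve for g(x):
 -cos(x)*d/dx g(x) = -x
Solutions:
 g(x) = C1 + Integral(x/cos(x), x)


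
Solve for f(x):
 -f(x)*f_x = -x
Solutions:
 f(x) = -sqrt(C1 + x^2)
 f(x) = sqrt(C1 + x^2)


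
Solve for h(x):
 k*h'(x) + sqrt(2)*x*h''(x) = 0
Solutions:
 h(x) = C1 + x^(-sqrt(2)*re(k)/2 + 1)*(C2*sin(sqrt(2)*log(x)*Abs(im(k))/2) + C3*cos(sqrt(2)*log(x)*im(k)/2))


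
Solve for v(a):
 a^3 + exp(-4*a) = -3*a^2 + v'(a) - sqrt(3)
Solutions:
 v(a) = C1 + a^4/4 + a^3 + sqrt(3)*a - exp(-4*a)/4


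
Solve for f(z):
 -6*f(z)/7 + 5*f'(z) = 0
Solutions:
 f(z) = C1*exp(6*z/35)


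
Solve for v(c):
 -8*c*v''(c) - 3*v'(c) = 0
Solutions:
 v(c) = C1 + C2*c^(5/8)


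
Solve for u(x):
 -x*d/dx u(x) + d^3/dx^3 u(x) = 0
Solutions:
 u(x) = C1 + Integral(C2*airyai(x) + C3*airybi(x), x)


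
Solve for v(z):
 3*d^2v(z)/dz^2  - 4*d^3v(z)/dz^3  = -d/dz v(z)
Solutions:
 v(z) = C1 + C2*exp(-z/4) + C3*exp(z)


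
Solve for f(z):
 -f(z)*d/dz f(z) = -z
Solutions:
 f(z) = -sqrt(C1 + z^2)
 f(z) = sqrt(C1 + z^2)


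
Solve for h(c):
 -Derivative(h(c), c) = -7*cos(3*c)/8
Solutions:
 h(c) = C1 + 7*sin(3*c)/24


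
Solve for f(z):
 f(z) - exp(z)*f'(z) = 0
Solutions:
 f(z) = C1*exp(-exp(-z))


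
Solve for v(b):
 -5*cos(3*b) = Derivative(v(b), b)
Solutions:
 v(b) = C1 - 5*sin(3*b)/3


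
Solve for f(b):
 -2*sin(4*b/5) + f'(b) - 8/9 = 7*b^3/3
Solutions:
 f(b) = C1 + 7*b^4/12 + 8*b/9 - 5*cos(4*b/5)/2


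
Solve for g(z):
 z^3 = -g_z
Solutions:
 g(z) = C1 - z^4/4


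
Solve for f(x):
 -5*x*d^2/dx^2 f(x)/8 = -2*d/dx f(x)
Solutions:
 f(x) = C1 + C2*x^(21/5)


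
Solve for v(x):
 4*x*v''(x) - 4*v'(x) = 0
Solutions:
 v(x) = C1 + C2*x^2


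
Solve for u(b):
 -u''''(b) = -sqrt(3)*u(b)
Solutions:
 u(b) = C1*exp(-3^(1/8)*b) + C2*exp(3^(1/8)*b) + C3*sin(3^(1/8)*b) + C4*cos(3^(1/8)*b)


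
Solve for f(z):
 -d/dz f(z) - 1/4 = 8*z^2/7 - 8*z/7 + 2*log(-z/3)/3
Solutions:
 f(z) = C1 - 8*z^3/21 + 4*z^2/7 - 2*z*log(-z)/3 + z*(5 + 8*log(3))/12


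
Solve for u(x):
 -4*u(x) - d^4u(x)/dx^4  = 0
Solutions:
 u(x) = (C1*sin(x) + C2*cos(x))*exp(-x) + (C3*sin(x) + C4*cos(x))*exp(x)


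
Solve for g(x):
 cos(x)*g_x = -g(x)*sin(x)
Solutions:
 g(x) = C1*cos(x)


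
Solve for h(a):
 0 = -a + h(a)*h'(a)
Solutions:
 h(a) = -sqrt(C1 + a^2)
 h(a) = sqrt(C1 + a^2)


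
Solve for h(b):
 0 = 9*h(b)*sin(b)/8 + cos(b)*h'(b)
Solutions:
 h(b) = C1*cos(b)^(9/8)


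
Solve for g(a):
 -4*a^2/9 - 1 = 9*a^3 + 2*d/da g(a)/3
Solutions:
 g(a) = C1 - 27*a^4/8 - 2*a^3/9 - 3*a/2


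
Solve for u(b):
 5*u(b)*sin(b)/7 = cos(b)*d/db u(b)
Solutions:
 u(b) = C1/cos(b)^(5/7)


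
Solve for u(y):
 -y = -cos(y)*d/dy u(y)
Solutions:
 u(y) = C1 + Integral(y/cos(y), y)


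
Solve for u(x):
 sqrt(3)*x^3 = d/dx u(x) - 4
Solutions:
 u(x) = C1 + sqrt(3)*x^4/4 + 4*x


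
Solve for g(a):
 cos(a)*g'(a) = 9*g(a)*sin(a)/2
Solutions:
 g(a) = C1/cos(a)^(9/2)


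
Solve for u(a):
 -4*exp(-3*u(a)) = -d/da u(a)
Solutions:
 u(a) = log(C1 + 12*a)/3
 u(a) = log((-3^(1/3) - 3^(5/6)*I)*(C1 + 4*a)^(1/3)/2)
 u(a) = log((-3^(1/3) + 3^(5/6)*I)*(C1 + 4*a)^(1/3)/2)


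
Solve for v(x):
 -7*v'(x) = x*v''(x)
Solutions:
 v(x) = C1 + C2/x^6


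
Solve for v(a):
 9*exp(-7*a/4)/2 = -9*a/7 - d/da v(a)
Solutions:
 v(a) = C1 - 9*a^2/14 + 18*exp(-7*a/4)/7


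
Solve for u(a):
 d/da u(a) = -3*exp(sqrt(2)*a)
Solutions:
 u(a) = C1 - 3*sqrt(2)*exp(sqrt(2)*a)/2


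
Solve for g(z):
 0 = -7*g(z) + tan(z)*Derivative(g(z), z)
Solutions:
 g(z) = C1*sin(z)^7


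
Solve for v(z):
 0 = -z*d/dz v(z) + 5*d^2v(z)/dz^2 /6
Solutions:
 v(z) = C1 + C2*erfi(sqrt(15)*z/5)


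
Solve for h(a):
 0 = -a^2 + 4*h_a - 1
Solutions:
 h(a) = C1 + a^3/12 + a/4


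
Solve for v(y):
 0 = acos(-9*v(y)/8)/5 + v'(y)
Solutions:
 Integral(1/acos(-9*_y/8), (_y, v(y))) = C1 - y/5


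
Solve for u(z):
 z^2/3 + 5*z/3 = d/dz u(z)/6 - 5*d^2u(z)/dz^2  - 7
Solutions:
 u(z) = C1 + C2*exp(z/30) + 2*z^3/3 + 65*z^2 + 3942*z


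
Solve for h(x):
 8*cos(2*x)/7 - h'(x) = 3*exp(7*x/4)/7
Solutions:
 h(x) = C1 - 12*exp(7*x/4)/49 + 4*sin(2*x)/7


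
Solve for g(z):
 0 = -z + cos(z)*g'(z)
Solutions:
 g(z) = C1 + Integral(z/cos(z), z)


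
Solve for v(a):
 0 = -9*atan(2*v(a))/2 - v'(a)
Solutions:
 Integral(1/atan(2*_y), (_y, v(a))) = C1 - 9*a/2


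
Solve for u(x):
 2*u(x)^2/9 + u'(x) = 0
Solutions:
 u(x) = 9/(C1 + 2*x)


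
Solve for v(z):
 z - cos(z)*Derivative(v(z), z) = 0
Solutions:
 v(z) = C1 + Integral(z/cos(z), z)


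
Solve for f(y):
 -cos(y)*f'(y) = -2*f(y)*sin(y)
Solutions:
 f(y) = C1/cos(y)^2


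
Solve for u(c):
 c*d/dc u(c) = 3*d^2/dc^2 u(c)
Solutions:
 u(c) = C1 + C2*erfi(sqrt(6)*c/6)


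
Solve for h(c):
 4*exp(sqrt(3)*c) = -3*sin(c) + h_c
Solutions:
 h(c) = C1 + 4*sqrt(3)*exp(sqrt(3)*c)/3 - 3*cos(c)


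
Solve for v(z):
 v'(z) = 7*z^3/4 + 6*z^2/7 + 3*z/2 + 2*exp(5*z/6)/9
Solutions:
 v(z) = C1 + 7*z^4/16 + 2*z^3/7 + 3*z^2/4 + 4*exp(5*z/6)/15


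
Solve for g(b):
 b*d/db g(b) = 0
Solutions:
 g(b) = C1


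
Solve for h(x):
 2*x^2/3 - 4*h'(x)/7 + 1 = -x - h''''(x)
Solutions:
 h(x) = C1 + C4*exp(14^(2/3)*x/7) + 7*x^3/18 + 7*x^2/8 + 7*x/4 + (C2*sin(14^(2/3)*sqrt(3)*x/14) + C3*cos(14^(2/3)*sqrt(3)*x/14))*exp(-14^(2/3)*x/14)


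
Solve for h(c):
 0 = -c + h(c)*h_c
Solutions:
 h(c) = -sqrt(C1 + c^2)
 h(c) = sqrt(C1 + c^2)


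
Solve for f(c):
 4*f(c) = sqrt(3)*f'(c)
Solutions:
 f(c) = C1*exp(4*sqrt(3)*c/3)


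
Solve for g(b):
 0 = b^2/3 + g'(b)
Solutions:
 g(b) = C1 - b^3/9


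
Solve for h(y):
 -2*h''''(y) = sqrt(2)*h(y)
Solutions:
 h(y) = (C1*sin(2^(3/8)*y/2) + C2*cos(2^(3/8)*y/2))*exp(-2^(3/8)*y/2) + (C3*sin(2^(3/8)*y/2) + C4*cos(2^(3/8)*y/2))*exp(2^(3/8)*y/2)


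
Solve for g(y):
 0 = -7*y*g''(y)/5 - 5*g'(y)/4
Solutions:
 g(y) = C1 + C2*y^(3/28)


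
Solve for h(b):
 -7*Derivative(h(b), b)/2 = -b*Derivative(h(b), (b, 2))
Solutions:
 h(b) = C1 + C2*b^(9/2)


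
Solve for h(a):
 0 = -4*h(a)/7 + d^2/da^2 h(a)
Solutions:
 h(a) = C1*exp(-2*sqrt(7)*a/7) + C2*exp(2*sqrt(7)*a/7)


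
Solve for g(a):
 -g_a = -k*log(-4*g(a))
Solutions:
 Integral(1/(log(-_y) + 2*log(2)), (_y, g(a))) = C1 + a*k


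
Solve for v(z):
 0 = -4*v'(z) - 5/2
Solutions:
 v(z) = C1 - 5*z/8


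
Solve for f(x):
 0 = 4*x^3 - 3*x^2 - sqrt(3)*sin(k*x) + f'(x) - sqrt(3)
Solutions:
 f(x) = C1 - x^4 + x^3 + sqrt(3)*x - sqrt(3)*cos(k*x)/k


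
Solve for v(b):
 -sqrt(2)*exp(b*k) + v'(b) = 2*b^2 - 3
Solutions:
 v(b) = C1 + 2*b^3/3 - 3*b + sqrt(2)*exp(b*k)/k


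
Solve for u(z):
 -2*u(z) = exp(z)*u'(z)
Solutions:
 u(z) = C1*exp(2*exp(-z))


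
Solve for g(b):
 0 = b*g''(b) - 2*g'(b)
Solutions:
 g(b) = C1 + C2*b^3


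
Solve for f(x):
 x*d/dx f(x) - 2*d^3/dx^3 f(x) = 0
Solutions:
 f(x) = C1 + Integral(C2*airyai(2^(2/3)*x/2) + C3*airybi(2^(2/3)*x/2), x)


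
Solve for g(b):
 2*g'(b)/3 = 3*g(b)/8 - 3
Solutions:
 g(b) = C1*exp(9*b/16) + 8


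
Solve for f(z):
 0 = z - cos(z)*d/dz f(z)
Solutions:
 f(z) = C1 + Integral(z/cos(z), z)


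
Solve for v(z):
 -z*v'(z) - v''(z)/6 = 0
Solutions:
 v(z) = C1 + C2*erf(sqrt(3)*z)


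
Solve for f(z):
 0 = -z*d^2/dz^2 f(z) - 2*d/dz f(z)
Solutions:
 f(z) = C1 + C2/z


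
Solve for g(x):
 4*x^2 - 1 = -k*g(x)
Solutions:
 g(x) = (1 - 4*x^2)/k


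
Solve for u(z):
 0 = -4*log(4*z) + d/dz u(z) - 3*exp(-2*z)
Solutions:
 u(z) = C1 + 4*z*log(z) + 4*z*(-1 + 2*log(2)) - 3*exp(-2*z)/2


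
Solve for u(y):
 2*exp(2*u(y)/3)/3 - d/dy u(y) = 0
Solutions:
 u(y) = 3*log(-sqrt(-1/(C1 + 2*y))) - 3*log(2)/2 + 3*log(3)
 u(y) = 3*log(-1/(C1 + 2*y))/2 - 3*log(2)/2 + 3*log(3)


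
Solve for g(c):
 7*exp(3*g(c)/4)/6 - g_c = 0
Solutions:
 g(c) = 4*log(-1/(C1 + 7*c))/3 + 4*log(2)
 g(c) = 4*log((-1/(C1 + 7*c))^(1/3)*(-1 - sqrt(3)*I))
 g(c) = 4*log((-1/(C1 + 7*c))^(1/3)*(-1 + sqrt(3)*I))


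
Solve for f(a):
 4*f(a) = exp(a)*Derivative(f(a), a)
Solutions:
 f(a) = C1*exp(-4*exp(-a))


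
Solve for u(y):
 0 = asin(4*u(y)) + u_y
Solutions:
 Integral(1/asin(4*_y), (_y, u(y))) = C1 - y


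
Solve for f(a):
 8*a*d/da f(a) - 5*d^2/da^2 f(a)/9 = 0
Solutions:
 f(a) = C1 + C2*erfi(6*sqrt(5)*a/5)


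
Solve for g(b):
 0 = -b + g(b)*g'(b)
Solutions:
 g(b) = -sqrt(C1 + b^2)
 g(b) = sqrt(C1 + b^2)


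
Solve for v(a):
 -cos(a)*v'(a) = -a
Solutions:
 v(a) = C1 + Integral(a/cos(a), a)


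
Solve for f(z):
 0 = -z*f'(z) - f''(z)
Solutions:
 f(z) = C1 + C2*erf(sqrt(2)*z/2)


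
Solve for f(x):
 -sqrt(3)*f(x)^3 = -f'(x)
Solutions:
 f(x) = -sqrt(2)*sqrt(-1/(C1 + sqrt(3)*x))/2
 f(x) = sqrt(2)*sqrt(-1/(C1 + sqrt(3)*x))/2


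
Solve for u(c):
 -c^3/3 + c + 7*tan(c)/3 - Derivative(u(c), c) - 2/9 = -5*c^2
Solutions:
 u(c) = C1 - c^4/12 + 5*c^3/3 + c^2/2 - 2*c/9 - 7*log(cos(c))/3


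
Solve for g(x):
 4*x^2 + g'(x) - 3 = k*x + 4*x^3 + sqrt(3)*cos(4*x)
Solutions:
 g(x) = C1 + k*x^2/2 + x^4 - 4*x^3/3 + 3*x + sqrt(3)*sin(4*x)/4


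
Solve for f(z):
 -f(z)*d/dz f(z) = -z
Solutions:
 f(z) = -sqrt(C1 + z^2)
 f(z) = sqrt(C1 + z^2)


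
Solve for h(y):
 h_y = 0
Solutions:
 h(y) = C1


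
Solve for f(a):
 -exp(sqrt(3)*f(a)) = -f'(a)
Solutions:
 f(a) = sqrt(3)*(2*log(-1/(C1 + a)) - log(3))/6


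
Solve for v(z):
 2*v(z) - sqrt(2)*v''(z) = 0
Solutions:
 v(z) = C1*exp(-2^(1/4)*z) + C2*exp(2^(1/4)*z)


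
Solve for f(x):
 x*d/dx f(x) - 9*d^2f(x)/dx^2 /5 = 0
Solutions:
 f(x) = C1 + C2*erfi(sqrt(10)*x/6)


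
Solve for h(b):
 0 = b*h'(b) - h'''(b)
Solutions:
 h(b) = C1 + Integral(C2*airyai(b) + C3*airybi(b), b)


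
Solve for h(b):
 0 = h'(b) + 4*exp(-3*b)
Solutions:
 h(b) = C1 + 4*exp(-3*b)/3


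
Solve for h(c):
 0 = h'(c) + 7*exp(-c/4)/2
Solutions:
 h(c) = C1 + 14*exp(-c/4)


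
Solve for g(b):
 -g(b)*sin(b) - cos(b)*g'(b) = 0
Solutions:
 g(b) = C1*cos(b)


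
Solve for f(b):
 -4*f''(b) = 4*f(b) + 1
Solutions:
 f(b) = C1*sin(b) + C2*cos(b) - 1/4


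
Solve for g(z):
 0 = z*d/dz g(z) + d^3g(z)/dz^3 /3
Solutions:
 g(z) = C1 + Integral(C2*airyai(-3^(1/3)*z) + C3*airybi(-3^(1/3)*z), z)


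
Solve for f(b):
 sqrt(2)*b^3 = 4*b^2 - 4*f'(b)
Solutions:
 f(b) = C1 - sqrt(2)*b^4/16 + b^3/3


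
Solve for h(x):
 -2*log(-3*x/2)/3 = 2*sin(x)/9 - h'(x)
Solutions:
 h(x) = C1 + 2*x*log(-x)/3 - 2*x/3 - 2*x*log(2)/3 + 2*x*log(3)/3 - 2*cos(x)/9


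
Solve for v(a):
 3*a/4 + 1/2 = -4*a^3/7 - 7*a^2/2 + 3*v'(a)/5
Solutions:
 v(a) = C1 + 5*a^4/21 + 35*a^3/18 + 5*a^2/8 + 5*a/6


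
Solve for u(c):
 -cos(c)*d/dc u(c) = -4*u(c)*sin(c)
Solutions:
 u(c) = C1/cos(c)^4


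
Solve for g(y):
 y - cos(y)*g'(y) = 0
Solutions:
 g(y) = C1 + Integral(y/cos(y), y)


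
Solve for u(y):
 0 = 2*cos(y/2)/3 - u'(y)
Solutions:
 u(y) = C1 + 4*sin(y/2)/3


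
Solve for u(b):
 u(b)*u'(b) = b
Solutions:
 u(b) = -sqrt(C1 + b^2)
 u(b) = sqrt(C1 + b^2)


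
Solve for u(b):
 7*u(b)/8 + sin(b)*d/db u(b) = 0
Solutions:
 u(b) = C1*(cos(b) + 1)^(7/16)/(cos(b) - 1)^(7/16)


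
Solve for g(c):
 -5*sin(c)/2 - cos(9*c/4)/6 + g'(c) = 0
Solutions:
 g(c) = C1 + 2*sin(9*c/4)/27 - 5*cos(c)/2


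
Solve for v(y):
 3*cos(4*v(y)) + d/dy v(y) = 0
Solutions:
 v(y) = -asin((C1 + exp(24*y))/(C1 - exp(24*y)))/4 + pi/4
 v(y) = asin((C1 + exp(24*y))/(C1 - exp(24*y)))/4


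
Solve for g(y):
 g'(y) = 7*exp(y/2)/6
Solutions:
 g(y) = C1 + 7*exp(y/2)/3


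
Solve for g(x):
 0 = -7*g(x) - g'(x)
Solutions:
 g(x) = C1*exp(-7*x)


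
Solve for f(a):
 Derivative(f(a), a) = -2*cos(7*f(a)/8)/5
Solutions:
 2*a/5 - 4*log(sin(7*f(a)/8) - 1)/7 + 4*log(sin(7*f(a)/8) + 1)/7 = C1


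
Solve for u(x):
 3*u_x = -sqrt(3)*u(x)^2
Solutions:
 u(x) = 3/(C1 + sqrt(3)*x)


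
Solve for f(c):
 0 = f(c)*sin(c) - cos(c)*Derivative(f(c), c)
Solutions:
 f(c) = C1/cos(c)


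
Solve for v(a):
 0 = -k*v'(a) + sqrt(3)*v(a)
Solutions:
 v(a) = C1*exp(sqrt(3)*a/k)


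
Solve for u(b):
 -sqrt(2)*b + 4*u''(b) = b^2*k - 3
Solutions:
 u(b) = C1 + C2*b + b^4*k/48 + sqrt(2)*b^3/24 - 3*b^2/8


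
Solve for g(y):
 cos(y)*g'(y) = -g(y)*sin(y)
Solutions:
 g(y) = C1*cos(y)


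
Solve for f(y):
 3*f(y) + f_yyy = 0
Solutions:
 f(y) = C3*exp(-3^(1/3)*y) + (C1*sin(3^(5/6)*y/2) + C2*cos(3^(5/6)*y/2))*exp(3^(1/3)*y/2)


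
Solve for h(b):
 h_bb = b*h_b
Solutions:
 h(b) = C1 + C2*erfi(sqrt(2)*b/2)


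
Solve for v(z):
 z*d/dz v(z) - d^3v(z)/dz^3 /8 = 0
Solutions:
 v(z) = C1 + Integral(C2*airyai(2*z) + C3*airybi(2*z), z)


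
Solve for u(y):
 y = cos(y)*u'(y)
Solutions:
 u(y) = C1 + Integral(y/cos(y), y)


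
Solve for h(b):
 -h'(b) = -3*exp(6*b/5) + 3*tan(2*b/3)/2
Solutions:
 h(b) = C1 + 5*exp(6*b/5)/2 + 9*log(cos(2*b/3))/4


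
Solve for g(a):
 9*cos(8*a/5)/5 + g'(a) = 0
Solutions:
 g(a) = C1 - 9*sin(8*a/5)/8


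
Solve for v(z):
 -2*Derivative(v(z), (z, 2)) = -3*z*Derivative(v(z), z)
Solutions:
 v(z) = C1 + C2*erfi(sqrt(3)*z/2)


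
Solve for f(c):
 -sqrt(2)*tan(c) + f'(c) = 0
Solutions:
 f(c) = C1 - sqrt(2)*log(cos(c))


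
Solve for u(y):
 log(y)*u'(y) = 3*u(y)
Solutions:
 u(y) = C1*exp(3*li(y))


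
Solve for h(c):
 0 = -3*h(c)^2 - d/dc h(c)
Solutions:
 h(c) = 1/(C1 + 3*c)


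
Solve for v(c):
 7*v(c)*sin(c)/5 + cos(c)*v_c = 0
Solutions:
 v(c) = C1*cos(c)^(7/5)


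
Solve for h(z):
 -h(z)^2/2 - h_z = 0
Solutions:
 h(z) = 2/(C1 + z)


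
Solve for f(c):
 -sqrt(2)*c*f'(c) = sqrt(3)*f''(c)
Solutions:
 f(c) = C1 + C2*erf(6^(3/4)*c/6)


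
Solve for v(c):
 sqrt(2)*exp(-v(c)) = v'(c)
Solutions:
 v(c) = log(C1 + sqrt(2)*c)


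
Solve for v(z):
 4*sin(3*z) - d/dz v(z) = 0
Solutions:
 v(z) = C1 - 4*cos(3*z)/3


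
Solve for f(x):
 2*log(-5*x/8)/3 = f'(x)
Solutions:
 f(x) = C1 + 2*x*log(-x)/3 + x*(-2*log(2) - 2/3 + 2*log(5)/3)


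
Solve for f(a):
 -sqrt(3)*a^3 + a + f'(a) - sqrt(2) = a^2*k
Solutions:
 f(a) = C1 + sqrt(3)*a^4/4 + a^3*k/3 - a^2/2 + sqrt(2)*a


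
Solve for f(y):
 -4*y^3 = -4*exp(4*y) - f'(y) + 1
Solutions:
 f(y) = C1 + y^4 + y - exp(4*y)


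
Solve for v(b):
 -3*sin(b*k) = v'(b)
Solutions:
 v(b) = C1 + 3*cos(b*k)/k


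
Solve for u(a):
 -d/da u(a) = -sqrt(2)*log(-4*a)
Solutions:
 u(a) = C1 + sqrt(2)*a*log(-a) + sqrt(2)*a*(-1 + 2*log(2))


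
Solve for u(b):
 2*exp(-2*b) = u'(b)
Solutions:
 u(b) = C1 - exp(-2*b)


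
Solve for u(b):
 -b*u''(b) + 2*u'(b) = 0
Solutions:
 u(b) = C1 + C2*b^3


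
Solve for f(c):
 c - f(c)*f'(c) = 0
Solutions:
 f(c) = -sqrt(C1 + c^2)
 f(c) = sqrt(C1 + c^2)


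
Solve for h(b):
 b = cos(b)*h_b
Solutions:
 h(b) = C1 + Integral(b/cos(b), b)


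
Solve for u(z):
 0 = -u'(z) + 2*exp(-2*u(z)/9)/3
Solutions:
 u(z) = 9*log(-sqrt(C1 + 2*z)) - 18*log(3) + 9*log(6)/2
 u(z) = 9*log(C1 + 2*z)/2 - 18*log(3) + 9*log(6)/2


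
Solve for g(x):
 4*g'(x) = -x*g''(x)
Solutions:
 g(x) = C1 + C2/x^3


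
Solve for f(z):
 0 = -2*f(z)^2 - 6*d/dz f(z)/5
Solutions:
 f(z) = 3/(C1 + 5*z)


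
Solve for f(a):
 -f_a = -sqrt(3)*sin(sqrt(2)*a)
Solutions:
 f(a) = C1 - sqrt(6)*cos(sqrt(2)*a)/2


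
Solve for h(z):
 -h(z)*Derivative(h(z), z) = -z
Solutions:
 h(z) = -sqrt(C1 + z^2)
 h(z) = sqrt(C1 + z^2)


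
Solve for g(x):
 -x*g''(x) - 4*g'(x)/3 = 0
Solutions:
 g(x) = C1 + C2/x^(1/3)


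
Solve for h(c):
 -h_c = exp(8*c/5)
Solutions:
 h(c) = C1 - 5*exp(8*c/5)/8


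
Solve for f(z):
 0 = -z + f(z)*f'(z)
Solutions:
 f(z) = -sqrt(C1 + z^2)
 f(z) = sqrt(C1 + z^2)


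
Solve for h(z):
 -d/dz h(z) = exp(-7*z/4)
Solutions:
 h(z) = C1 + 4*exp(-7*z/4)/7


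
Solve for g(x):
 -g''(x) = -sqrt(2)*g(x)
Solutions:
 g(x) = C1*exp(-2^(1/4)*x) + C2*exp(2^(1/4)*x)


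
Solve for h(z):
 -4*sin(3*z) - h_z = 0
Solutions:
 h(z) = C1 + 4*cos(3*z)/3


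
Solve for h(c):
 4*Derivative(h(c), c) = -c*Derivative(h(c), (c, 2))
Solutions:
 h(c) = C1 + C2/c^3


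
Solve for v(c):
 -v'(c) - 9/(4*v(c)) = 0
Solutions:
 v(c) = -sqrt(C1 - 18*c)/2
 v(c) = sqrt(C1 - 18*c)/2


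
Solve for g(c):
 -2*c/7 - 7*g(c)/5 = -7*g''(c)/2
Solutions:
 g(c) = C1*exp(-sqrt(10)*c/5) + C2*exp(sqrt(10)*c/5) - 10*c/49


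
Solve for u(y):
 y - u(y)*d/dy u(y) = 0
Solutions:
 u(y) = -sqrt(C1 + y^2)
 u(y) = sqrt(C1 + y^2)


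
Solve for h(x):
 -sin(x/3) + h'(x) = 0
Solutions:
 h(x) = C1 - 3*cos(x/3)


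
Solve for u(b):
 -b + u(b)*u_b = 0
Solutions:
 u(b) = -sqrt(C1 + b^2)
 u(b) = sqrt(C1 + b^2)


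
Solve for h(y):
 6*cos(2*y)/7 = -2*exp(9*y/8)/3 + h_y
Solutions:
 h(y) = C1 + 16*exp(9*y/8)/27 + 3*sin(2*y)/7


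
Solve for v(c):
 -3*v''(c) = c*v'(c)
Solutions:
 v(c) = C1 + C2*erf(sqrt(6)*c/6)


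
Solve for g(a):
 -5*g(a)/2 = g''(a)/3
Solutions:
 g(a) = C1*sin(sqrt(30)*a/2) + C2*cos(sqrt(30)*a/2)


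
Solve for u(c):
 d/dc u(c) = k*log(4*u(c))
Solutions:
 Integral(1/(log(_y) + 2*log(2)), (_y, u(c))) = C1 + c*k


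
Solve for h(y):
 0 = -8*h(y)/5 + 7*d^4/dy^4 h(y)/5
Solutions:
 h(y) = C1*exp(-14^(3/4)*y/7) + C2*exp(14^(3/4)*y/7) + C3*sin(14^(3/4)*y/7) + C4*cos(14^(3/4)*y/7)


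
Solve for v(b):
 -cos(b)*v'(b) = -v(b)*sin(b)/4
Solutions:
 v(b) = C1/cos(b)^(1/4)


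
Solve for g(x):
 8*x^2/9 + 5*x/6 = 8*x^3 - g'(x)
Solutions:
 g(x) = C1 + 2*x^4 - 8*x^3/27 - 5*x^2/12


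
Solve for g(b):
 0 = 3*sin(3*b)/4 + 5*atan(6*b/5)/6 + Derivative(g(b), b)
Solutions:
 g(b) = C1 - 5*b*atan(6*b/5)/6 + 25*log(36*b^2 + 25)/72 + cos(3*b)/4


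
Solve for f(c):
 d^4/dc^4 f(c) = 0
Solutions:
 f(c) = C1 + C2*c + C3*c^2 + C4*c^3


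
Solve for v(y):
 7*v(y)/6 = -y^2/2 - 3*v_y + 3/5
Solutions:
 v(y) = C1*exp(-7*y/18) - 3*y^2/7 + 108*y/49 - 8838/1715


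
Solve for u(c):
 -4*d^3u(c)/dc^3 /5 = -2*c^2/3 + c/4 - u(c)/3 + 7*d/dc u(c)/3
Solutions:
 u(c) = C1*exp(5^(1/3)*c*(-(9 + 2*sqrt(449))^(1/3) + 7*5^(1/3)/(9 + 2*sqrt(449))^(1/3))/12)*sin(sqrt(3)*5^(1/3)*c*(7*5^(1/3)/(9 + 2*sqrt(449))^(1/3) + (9 + 2*sqrt(449))^(1/3))/12) + C2*exp(5^(1/3)*c*(-(9 + 2*sqrt(449))^(1/3) + 7*5^(1/3)/(9 + 2*sqrt(449))^(1/3))/12)*cos(sqrt(3)*5^(1/3)*c*(7*5^(1/3)/(9 + 2*sqrt(449))^(1/3) + (9 + 2*sqrt(449))^(1/3))/12) + C3*exp(-5^(1/3)*c*(-(9 + 2*sqrt(449))^(1/3) + 7*5^(1/3)/(9 + 2*sqrt(449))^(1/3))/6) - 2*c^2 - 109*c/4 - 763/4


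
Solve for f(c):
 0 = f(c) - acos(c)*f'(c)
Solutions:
 f(c) = C1*exp(Integral(1/acos(c), c))


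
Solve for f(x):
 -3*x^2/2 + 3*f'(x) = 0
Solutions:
 f(x) = C1 + x^3/6


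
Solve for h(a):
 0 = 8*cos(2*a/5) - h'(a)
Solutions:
 h(a) = C1 + 20*sin(2*a/5)


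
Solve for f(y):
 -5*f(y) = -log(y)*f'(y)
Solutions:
 f(y) = C1*exp(5*li(y))


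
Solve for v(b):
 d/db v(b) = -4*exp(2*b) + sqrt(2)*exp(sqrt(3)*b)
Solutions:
 v(b) = C1 - 2*exp(2*b) + sqrt(6)*exp(sqrt(3)*b)/3


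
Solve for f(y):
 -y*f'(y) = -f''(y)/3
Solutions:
 f(y) = C1 + C2*erfi(sqrt(6)*y/2)


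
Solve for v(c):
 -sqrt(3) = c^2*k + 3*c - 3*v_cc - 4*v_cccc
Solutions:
 v(c) = C1 + C2*c + C3*sin(sqrt(3)*c/2) + C4*cos(sqrt(3)*c/2) + c^4*k/36 + c^3/6 + c^2*(-8*k + 3*sqrt(3))/18


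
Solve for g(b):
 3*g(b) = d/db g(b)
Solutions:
 g(b) = C1*exp(3*b)


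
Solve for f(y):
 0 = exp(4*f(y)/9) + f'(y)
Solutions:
 f(y) = 9*log(-(1/(C1 + 4*y))^(1/4)) + 9*log(3)/2
 f(y) = 9*log(1/(C1 + 4*y))/4 + 9*log(3)/2
 f(y) = 9*log(-I*(1/(C1 + 4*y))^(1/4)) + 9*log(3)/2
 f(y) = 9*log(I*(1/(C1 + 4*y))^(1/4)) + 9*log(3)/2


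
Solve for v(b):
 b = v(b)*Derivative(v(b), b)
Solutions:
 v(b) = -sqrt(C1 + b^2)
 v(b) = sqrt(C1 + b^2)


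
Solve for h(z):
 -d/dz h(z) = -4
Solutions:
 h(z) = C1 + 4*z


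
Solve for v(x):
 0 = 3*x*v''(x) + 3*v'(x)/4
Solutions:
 v(x) = C1 + C2*x^(3/4)


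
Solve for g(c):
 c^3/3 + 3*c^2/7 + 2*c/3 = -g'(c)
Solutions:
 g(c) = C1 - c^4/12 - c^3/7 - c^2/3


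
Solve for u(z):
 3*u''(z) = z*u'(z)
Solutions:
 u(z) = C1 + C2*erfi(sqrt(6)*z/6)


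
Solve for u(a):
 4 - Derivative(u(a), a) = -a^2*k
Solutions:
 u(a) = C1 + a^3*k/3 + 4*a


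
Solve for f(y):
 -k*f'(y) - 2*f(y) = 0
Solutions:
 f(y) = C1*exp(-2*y/k)


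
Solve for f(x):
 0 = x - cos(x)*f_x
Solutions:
 f(x) = C1 + Integral(x/cos(x), x)


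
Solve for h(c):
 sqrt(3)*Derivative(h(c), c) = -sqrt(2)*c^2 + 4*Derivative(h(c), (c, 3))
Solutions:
 h(c) = C1 + C2*exp(-3^(1/4)*c/2) + C3*exp(3^(1/4)*c/2) - sqrt(6)*c^3/9 - 8*sqrt(2)*c/3


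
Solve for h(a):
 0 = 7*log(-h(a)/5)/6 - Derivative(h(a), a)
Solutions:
 -6*Integral(1/(log(-_y) - log(5)), (_y, h(a)))/7 = C1 - a


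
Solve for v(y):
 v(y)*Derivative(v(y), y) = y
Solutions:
 v(y) = -sqrt(C1 + y^2)
 v(y) = sqrt(C1 + y^2)


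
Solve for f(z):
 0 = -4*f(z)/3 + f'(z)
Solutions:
 f(z) = C1*exp(4*z/3)


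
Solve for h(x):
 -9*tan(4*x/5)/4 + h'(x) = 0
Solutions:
 h(x) = C1 - 45*log(cos(4*x/5))/16


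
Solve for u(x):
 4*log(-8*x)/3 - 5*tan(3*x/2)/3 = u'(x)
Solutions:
 u(x) = C1 + 4*x*log(-x)/3 - 4*x/3 + 4*x*log(2) + 10*log(cos(3*x/2))/9


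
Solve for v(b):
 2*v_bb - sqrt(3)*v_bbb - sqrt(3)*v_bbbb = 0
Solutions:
 v(b) = C1 + C2*b + C3*exp(b*(-3 + sqrt(3)*sqrt(3 + 8*sqrt(3)))/6) + C4*exp(-b*(3 + sqrt(3)*sqrt(3 + 8*sqrt(3)))/6)


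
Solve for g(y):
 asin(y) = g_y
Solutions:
 g(y) = C1 + y*asin(y) + sqrt(1 - y^2)


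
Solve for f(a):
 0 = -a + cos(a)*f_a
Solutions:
 f(a) = C1 + Integral(a/cos(a), a)


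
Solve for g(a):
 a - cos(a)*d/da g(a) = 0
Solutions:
 g(a) = C1 + Integral(a/cos(a), a)


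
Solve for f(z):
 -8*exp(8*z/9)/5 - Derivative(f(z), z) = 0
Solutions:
 f(z) = C1 - 9*exp(8*z/9)/5


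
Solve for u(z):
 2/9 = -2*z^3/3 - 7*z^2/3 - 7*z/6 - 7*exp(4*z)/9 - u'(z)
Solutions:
 u(z) = C1 - z^4/6 - 7*z^3/9 - 7*z^2/12 - 2*z/9 - 7*exp(4*z)/36


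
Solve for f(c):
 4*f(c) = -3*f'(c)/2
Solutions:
 f(c) = C1*exp(-8*c/3)


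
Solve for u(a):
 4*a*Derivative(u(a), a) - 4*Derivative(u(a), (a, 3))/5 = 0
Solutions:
 u(a) = C1 + Integral(C2*airyai(5^(1/3)*a) + C3*airybi(5^(1/3)*a), a)


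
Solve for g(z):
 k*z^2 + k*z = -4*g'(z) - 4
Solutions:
 g(z) = C1 - k*z^3/12 - k*z^2/8 - z


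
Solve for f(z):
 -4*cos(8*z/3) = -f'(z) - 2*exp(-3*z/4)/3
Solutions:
 f(z) = C1 + 3*sin(8*z/3)/2 + 8*exp(-3*z/4)/9


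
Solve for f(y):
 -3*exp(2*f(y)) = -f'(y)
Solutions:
 f(y) = log(-sqrt(-1/(C1 + 3*y))) - log(2)/2
 f(y) = log(-1/(C1 + 3*y))/2 - log(2)/2


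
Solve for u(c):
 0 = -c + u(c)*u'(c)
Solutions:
 u(c) = -sqrt(C1 + c^2)
 u(c) = sqrt(C1 + c^2)


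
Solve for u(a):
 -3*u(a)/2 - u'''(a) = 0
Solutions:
 u(a) = C3*exp(-2^(2/3)*3^(1/3)*a/2) + (C1*sin(2^(2/3)*3^(5/6)*a/4) + C2*cos(2^(2/3)*3^(5/6)*a/4))*exp(2^(2/3)*3^(1/3)*a/4)


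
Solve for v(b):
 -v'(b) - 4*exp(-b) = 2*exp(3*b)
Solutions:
 v(b) = C1 - 2*exp(3*b)/3 + 4*exp(-b)


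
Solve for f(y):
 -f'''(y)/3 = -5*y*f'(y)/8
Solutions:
 f(y) = C1 + Integral(C2*airyai(15^(1/3)*y/2) + C3*airybi(15^(1/3)*y/2), y)


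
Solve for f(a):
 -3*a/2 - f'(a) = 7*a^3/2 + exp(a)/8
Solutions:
 f(a) = C1 - 7*a^4/8 - 3*a^2/4 - exp(a)/8


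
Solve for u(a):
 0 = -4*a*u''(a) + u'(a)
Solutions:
 u(a) = C1 + C2*a^(5/4)


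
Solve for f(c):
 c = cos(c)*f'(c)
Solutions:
 f(c) = C1 + Integral(c/cos(c), c)


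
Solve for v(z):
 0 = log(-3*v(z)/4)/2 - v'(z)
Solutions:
 -2*Integral(1/(log(-_y) - 2*log(2) + log(3)), (_y, v(z))) = C1 - z


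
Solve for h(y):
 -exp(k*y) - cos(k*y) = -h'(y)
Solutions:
 h(y) = C1 + exp(k*y)/k + sin(k*y)/k


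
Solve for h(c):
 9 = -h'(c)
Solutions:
 h(c) = C1 - 9*c


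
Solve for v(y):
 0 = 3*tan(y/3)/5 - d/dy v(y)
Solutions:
 v(y) = C1 - 9*log(cos(y/3))/5


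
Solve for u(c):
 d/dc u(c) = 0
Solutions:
 u(c) = C1


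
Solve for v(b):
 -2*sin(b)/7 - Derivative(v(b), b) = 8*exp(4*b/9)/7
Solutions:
 v(b) = C1 - 18*exp(4*b/9)/7 + 2*cos(b)/7


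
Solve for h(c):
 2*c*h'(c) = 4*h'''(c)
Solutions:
 h(c) = C1 + Integral(C2*airyai(2^(2/3)*c/2) + C3*airybi(2^(2/3)*c/2), c)


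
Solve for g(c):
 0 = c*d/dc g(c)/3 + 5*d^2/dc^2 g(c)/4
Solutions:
 g(c) = C1 + C2*erf(sqrt(30)*c/15)


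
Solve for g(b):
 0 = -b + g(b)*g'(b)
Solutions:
 g(b) = -sqrt(C1 + b^2)
 g(b) = sqrt(C1 + b^2)


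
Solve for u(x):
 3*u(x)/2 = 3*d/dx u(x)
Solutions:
 u(x) = C1*exp(x/2)


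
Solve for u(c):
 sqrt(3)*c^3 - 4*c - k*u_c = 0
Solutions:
 u(c) = C1 + sqrt(3)*c^4/(4*k) - 2*c^2/k


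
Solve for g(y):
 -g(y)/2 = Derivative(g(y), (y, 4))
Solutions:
 g(y) = (C1*sin(2^(1/4)*y/2) + C2*cos(2^(1/4)*y/2))*exp(-2^(1/4)*y/2) + (C3*sin(2^(1/4)*y/2) + C4*cos(2^(1/4)*y/2))*exp(2^(1/4)*y/2)


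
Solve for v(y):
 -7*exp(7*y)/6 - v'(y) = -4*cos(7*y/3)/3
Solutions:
 v(y) = C1 - exp(7*y)/6 + 4*sin(7*y/3)/7


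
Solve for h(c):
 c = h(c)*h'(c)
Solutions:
 h(c) = -sqrt(C1 + c^2)
 h(c) = sqrt(C1 + c^2)


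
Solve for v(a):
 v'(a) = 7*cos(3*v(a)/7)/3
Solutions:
 -7*a/3 - 7*log(sin(3*v(a)/7) - 1)/6 + 7*log(sin(3*v(a)/7) + 1)/6 = C1


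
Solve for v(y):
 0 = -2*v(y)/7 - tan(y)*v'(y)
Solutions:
 v(y) = C1/sin(y)^(2/7)


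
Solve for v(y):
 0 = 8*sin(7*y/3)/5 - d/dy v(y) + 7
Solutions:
 v(y) = C1 + 7*y - 24*cos(7*y/3)/35


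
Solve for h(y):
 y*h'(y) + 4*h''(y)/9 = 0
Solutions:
 h(y) = C1 + C2*erf(3*sqrt(2)*y/4)


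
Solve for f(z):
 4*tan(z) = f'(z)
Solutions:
 f(z) = C1 - 4*log(cos(z))


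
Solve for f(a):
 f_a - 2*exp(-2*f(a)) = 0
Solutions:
 f(a) = log(-sqrt(C1 + 4*a))
 f(a) = log(C1 + 4*a)/2


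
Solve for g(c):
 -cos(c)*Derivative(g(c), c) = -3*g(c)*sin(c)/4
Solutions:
 g(c) = C1/cos(c)^(3/4)


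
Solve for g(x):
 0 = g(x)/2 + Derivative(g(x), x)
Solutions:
 g(x) = C1*exp(-x/2)


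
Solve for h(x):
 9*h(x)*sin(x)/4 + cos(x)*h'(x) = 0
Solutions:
 h(x) = C1*cos(x)^(9/4)


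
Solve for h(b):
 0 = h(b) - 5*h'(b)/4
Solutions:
 h(b) = C1*exp(4*b/5)


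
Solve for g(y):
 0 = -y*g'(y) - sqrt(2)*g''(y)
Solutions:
 g(y) = C1 + C2*erf(2^(1/4)*y/2)


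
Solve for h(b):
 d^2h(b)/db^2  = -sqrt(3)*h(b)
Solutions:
 h(b) = C1*sin(3^(1/4)*b) + C2*cos(3^(1/4)*b)


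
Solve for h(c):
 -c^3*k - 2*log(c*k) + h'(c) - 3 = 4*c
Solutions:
 h(c) = C1 + c^4*k/4 + 2*c^2 + 2*c*log(c*k) + c


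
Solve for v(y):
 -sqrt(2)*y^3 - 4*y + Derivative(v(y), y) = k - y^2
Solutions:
 v(y) = C1 + k*y + sqrt(2)*y^4/4 - y^3/3 + 2*y^2


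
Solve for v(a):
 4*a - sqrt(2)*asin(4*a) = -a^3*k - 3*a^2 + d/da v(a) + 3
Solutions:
 v(a) = C1 + a^4*k/4 + a^3 + 2*a^2 - 3*a - sqrt(2)*(a*asin(4*a) + sqrt(1 - 16*a^2)/4)


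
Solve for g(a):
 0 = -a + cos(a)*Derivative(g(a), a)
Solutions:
 g(a) = C1 + Integral(a/cos(a), a)


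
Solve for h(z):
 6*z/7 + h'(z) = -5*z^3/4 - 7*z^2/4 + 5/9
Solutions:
 h(z) = C1 - 5*z^4/16 - 7*z^3/12 - 3*z^2/7 + 5*z/9


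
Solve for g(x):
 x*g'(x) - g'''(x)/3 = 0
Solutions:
 g(x) = C1 + Integral(C2*airyai(3^(1/3)*x) + C3*airybi(3^(1/3)*x), x)


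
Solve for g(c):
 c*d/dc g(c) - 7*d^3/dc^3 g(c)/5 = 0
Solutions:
 g(c) = C1 + Integral(C2*airyai(5^(1/3)*7^(2/3)*c/7) + C3*airybi(5^(1/3)*7^(2/3)*c/7), c)


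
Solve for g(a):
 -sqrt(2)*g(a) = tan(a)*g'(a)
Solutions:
 g(a) = C1/sin(a)^(sqrt(2))


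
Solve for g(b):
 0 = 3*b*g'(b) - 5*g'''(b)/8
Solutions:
 g(b) = C1 + Integral(C2*airyai(2*3^(1/3)*5^(2/3)*b/5) + C3*airybi(2*3^(1/3)*5^(2/3)*b/5), b)


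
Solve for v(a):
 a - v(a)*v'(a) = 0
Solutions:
 v(a) = -sqrt(C1 + a^2)
 v(a) = sqrt(C1 + a^2)


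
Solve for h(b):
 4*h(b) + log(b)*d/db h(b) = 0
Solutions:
 h(b) = C1*exp(-4*li(b))


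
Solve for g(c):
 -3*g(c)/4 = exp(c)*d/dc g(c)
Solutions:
 g(c) = C1*exp(3*exp(-c)/4)


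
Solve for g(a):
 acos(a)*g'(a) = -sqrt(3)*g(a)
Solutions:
 g(a) = C1*exp(-sqrt(3)*Integral(1/acos(a), a))


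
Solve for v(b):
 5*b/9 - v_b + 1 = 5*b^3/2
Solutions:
 v(b) = C1 - 5*b^4/8 + 5*b^2/18 + b


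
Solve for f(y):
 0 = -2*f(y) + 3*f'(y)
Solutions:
 f(y) = C1*exp(2*y/3)


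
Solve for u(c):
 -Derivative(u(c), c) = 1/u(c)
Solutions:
 u(c) = -sqrt(C1 - 2*c)
 u(c) = sqrt(C1 - 2*c)


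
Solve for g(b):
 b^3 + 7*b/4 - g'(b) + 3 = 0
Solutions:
 g(b) = C1 + b^4/4 + 7*b^2/8 + 3*b


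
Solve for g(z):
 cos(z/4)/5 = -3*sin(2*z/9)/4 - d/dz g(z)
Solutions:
 g(z) = C1 - 4*sin(z/4)/5 + 27*cos(2*z/9)/8


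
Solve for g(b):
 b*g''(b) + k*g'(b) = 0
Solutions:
 g(b) = C1 + b^(1 - re(k))*(C2*sin(log(b)*Abs(im(k))) + C3*cos(log(b)*im(k)))


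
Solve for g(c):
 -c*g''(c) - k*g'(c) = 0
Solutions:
 g(c) = C1 + c^(1 - re(k))*(C2*sin(log(c)*Abs(im(k))) + C3*cos(log(c)*im(k)))


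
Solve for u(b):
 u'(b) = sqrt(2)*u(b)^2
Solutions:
 u(b) = -1/(C1 + sqrt(2)*b)


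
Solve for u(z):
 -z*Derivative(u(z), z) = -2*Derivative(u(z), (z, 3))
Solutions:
 u(z) = C1 + Integral(C2*airyai(2^(2/3)*z/2) + C3*airybi(2^(2/3)*z/2), z)


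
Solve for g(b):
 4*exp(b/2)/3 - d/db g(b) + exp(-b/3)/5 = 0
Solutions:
 g(b) = C1 + 8*exp(b/2)/3 - 3*exp(-b/3)/5


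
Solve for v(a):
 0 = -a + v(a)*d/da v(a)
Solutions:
 v(a) = -sqrt(C1 + a^2)
 v(a) = sqrt(C1 + a^2)


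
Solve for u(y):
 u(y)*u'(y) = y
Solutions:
 u(y) = -sqrt(C1 + y^2)
 u(y) = sqrt(C1 + y^2)


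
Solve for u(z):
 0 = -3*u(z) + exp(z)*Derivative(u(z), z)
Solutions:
 u(z) = C1*exp(-3*exp(-z))


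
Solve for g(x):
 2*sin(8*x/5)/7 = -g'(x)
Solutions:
 g(x) = C1 + 5*cos(8*x/5)/28


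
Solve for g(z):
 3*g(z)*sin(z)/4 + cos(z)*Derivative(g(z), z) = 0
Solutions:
 g(z) = C1*cos(z)^(3/4)


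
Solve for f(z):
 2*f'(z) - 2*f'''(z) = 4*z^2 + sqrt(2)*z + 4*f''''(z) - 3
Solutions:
 f(z) = C1 + C2*exp(-z*((6*sqrt(78) + 53)^(-1/3) + 2 + (6*sqrt(78) + 53)^(1/3))/12)*sin(sqrt(3)*z*(-(6*sqrt(78) + 53)^(1/3) + (6*sqrt(78) + 53)^(-1/3))/12) + C3*exp(-z*((6*sqrt(78) + 53)^(-1/3) + 2 + (6*sqrt(78) + 53)^(1/3))/12)*cos(sqrt(3)*z*(-(6*sqrt(78) + 53)^(1/3) + (6*sqrt(78) + 53)^(-1/3))/12) + C4*exp(z*(-1 + (6*sqrt(78) + 53)^(-1/3) + (6*sqrt(78) + 53)^(1/3))/6) + 2*z^3/3 + sqrt(2)*z^2/4 + 5*z/2


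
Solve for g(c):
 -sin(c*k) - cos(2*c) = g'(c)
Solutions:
 g(c) = C1 - sin(2*c)/2 + cos(c*k)/k


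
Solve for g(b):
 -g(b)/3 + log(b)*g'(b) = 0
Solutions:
 g(b) = C1*exp(li(b)/3)


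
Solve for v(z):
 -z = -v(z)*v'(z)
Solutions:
 v(z) = -sqrt(C1 + z^2)
 v(z) = sqrt(C1 + z^2)


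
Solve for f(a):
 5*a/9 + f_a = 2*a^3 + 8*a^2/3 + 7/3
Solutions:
 f(a) = C1 + a^4/2 + 8*a^3/9 - 5*a^2/18 + 7*a/3


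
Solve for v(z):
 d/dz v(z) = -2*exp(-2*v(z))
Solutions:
 v(z) = log(-sqrt(C1 - 4*z))
 v(z) = log(C1 - 4*z)/2


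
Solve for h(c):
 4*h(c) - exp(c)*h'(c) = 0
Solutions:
 h(c) = C1*exp(-4*exp(-c))


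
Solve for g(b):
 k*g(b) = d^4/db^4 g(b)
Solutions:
 g(b) = C1*exp(-b*k^(1/4)) + C2*exp(b*k^(1/4)) + C3*exp(-I*b*k^(1/4)) + C4*exp(I*b*k^(1/4))


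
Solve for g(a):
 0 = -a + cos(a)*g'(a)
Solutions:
 g(a) = C1 + Integral(a/cos(a), a)


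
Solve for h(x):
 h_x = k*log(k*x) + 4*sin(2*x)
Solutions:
 h(x) = C1 + k*x*(log(k*x) - 1) - 2*cos(2*x)


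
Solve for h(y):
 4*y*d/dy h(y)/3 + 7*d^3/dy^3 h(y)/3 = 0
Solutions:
 h(y) = C1 + Integral(C2*airyai(-14^(2/3)*y/7) + C3*airybi(-14^(2/3)*y/7), y)


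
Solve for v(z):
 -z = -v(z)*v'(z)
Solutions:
 v(z) = -sqrt(C1 + z^2)
 v(z) = sqrt(C1 + z^2)


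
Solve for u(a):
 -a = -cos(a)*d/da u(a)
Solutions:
 u(a) = C1 + Integral(a/cos(a), a)


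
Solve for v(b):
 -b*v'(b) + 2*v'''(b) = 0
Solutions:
 v(b) = C1 + Integral(C2*airyai(2^(2/3)*b/2) + C3*airybi(2^(2/3)*b/2), b)


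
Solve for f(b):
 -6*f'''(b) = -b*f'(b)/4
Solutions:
 f(b) = C1 + Integral(C2*airyai(3^(2/3)*b/6) + C3*airybi(3^(2/3)*b/6), b)


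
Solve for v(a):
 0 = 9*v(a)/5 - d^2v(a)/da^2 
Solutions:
 v(a) = C1*exp(-3*sqrt(5)*a/5) + C2*exp(3*sqrt(5)*a/5)


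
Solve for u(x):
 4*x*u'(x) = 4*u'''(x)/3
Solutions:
 u(x) = C1 + Integral(C2*airyai(3^(1/3)*x) + C3*airybi(3^(1/3)*x), x)


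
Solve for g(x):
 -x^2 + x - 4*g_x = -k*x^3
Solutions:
 g(x) = C1 + k*x^4/16 - x^3/12 + x^2/8


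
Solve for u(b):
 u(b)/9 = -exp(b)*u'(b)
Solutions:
 u(b) = C1*exp(exp(-b)/9)


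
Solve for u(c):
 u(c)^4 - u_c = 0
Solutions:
 u(c) = (-1/(C1 + 3*c))^(1/3)
 u(c) = (-1/(C1 + c))^(1/3)*(-3^(2/3) - 3*3^(1/6)*I)/6
 u(c) = (-1/(C1 + c))^(1/3)*(-3^(2/3) + 3*3^(1/6)*I)/6


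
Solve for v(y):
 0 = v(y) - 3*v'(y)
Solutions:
 v(y) = C1*exp(y/3)


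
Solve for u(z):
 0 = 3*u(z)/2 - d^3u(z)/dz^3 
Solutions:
 u(z) = C3*exp(2^(2/3)*3^(1/3)*z/2) + (C1*sin(2^(2/3)*3^(5/6)*z/4) + C2*cos(2^(2/3)*3^(5/6)*z/4))*exp(-2^(2/3)*3^(1/3)*z/4)


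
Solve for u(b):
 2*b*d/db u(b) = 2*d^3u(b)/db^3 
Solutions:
 u(b) = C1 + Integral(C2*airyai(b) + C3*airybi(b), b)


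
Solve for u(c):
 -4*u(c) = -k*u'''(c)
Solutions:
 u(c) = C1*exp(2^(2/3)*c*(1/k)^(1/3)) + C2*exp(2^(2/3)*c*(-1 + sqrt(3)*I)*(1/k)^(1/3)/2) + C3*exp(-2^(2/3)*c*(1 + sqrt(3)*I)*(1/k)^(1/3)/2)


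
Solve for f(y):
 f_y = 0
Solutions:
 f(y) = C1


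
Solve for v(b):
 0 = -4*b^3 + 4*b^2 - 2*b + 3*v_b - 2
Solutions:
 v(b) = C1 + b^4/3 - 4*b^3/9 + b^2/3 + 2*b/3


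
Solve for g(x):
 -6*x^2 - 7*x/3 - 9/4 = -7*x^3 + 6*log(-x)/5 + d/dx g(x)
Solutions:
 g(x) = C1 + 7*x^4/4 - 2*x^3 - 7*x^2/6 - 6*x*log(-x)/5 - 21*x/20


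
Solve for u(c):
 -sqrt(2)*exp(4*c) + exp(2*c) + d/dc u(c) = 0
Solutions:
 u(c) = C1 + sqrt(2)*exp(4*c)/4 - exp(2*c)/2


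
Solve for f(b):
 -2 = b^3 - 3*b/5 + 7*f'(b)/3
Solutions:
 f(b) = C1 - 3*b^4/28 + 9*b^2/70 - 6*b/7


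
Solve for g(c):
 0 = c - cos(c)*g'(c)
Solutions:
 g(c) = C1 + Integral(c/cos(c), c)


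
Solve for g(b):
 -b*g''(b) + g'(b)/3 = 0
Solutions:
 g(b) = C1 + C2*b^(4/3)


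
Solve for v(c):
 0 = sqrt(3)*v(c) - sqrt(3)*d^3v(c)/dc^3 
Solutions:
 v(c) = C3*exp(c) + (C1*sin(sqrt(3)*c/2) + C2*cos(sqrt(3)*c/2))*exp(-c/2)


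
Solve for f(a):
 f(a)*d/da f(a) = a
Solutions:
 f(a) = -sqrt(C1 + a^2)
 f(a) = sqrt(C1 + a^2)


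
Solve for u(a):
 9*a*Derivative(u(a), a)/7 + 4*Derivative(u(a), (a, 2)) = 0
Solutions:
 u(a) = C1 + C2*erf(3*sqrt(14)*a/28)


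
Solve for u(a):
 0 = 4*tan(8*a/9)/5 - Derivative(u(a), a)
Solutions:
 u(a) = C1 - 9*log(cos(8*a/9))/10


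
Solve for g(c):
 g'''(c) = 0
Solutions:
 g(c) = C1 + C2*c + C3*c^2


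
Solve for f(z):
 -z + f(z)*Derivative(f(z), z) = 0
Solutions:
 f(z) = -sqrt(C1 + z^2)
 f(z) = sqrt(C1 + z^2)


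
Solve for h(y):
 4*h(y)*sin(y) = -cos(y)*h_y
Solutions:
 h(y) = C1*cos(y)^4


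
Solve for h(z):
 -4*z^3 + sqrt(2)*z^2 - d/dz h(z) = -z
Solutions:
 h(z) = C1 - z^4 + sqrt(2)*z^3/3 + z^2/2


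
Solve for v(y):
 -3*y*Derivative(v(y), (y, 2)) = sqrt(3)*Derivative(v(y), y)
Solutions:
 v(y) = C1 + C2*y^(1 - sqrt(3)/3)


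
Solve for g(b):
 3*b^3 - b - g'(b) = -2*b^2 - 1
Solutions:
 g(b) = C1 + 3*b^4/4 + 2*b^3/3 - b^2/2 + b


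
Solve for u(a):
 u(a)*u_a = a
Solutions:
 u(a) = -sqrt(C1 + a^2)
 u(a) = sqrt(C1 + a^2)


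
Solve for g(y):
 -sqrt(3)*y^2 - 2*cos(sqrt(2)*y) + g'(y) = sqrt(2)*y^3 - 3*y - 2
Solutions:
 g(y) = C1 + sqrt(2)*y^4/4 + sqrt(3)*y^3/3 - 3*y^2/2 - 2*y + sqrt(2)*sin(sqrt(2)*y)


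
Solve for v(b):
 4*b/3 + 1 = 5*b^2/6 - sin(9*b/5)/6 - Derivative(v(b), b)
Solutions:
 v(b) = C1 + 5*b^3/18 - 2*b^2/3 - b + 5*cos(9*b/5)/54


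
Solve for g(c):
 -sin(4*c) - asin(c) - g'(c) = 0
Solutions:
 g(c) = C1 - c*asin(c) - sqrt(1 - c^2) + cos(4*c)/4


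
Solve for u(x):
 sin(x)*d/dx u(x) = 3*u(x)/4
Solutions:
 u(x) = C1*(cos(x) - 1)^(3/8)/(cos(x) + 1)^(3/8)


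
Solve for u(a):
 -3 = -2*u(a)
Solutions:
 u(a) = 3/2


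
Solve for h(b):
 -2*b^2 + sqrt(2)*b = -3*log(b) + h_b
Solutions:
 h(b) = C1 - 2*b^3/3 + sqrt(2)*b^2/2 + 3*b*log(b) - 3*b


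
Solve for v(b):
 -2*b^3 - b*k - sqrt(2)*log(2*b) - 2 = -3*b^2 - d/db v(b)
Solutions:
 v(b) = C1 + b^4/2 - b^3 + b^2*k/2 + sqrt(2)*b*log(b) - sqrt(2)*b + sqrt(2)*b*log(2) + 2*b


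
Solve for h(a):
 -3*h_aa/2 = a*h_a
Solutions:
 h(a) = C1 + C2*erf(sqrt(3)*a/3)


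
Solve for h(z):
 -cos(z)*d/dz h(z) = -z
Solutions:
 h(z) = C1 + Integral(z/cos(z), z)


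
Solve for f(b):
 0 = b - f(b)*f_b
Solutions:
 f(b) = -sqrt(C1 + b^2)
 f(b) = sqrt(C1 + b^2)


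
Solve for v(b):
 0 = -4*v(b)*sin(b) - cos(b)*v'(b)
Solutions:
 v(b) = C1*cos(b)^4


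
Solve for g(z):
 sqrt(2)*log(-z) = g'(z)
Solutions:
 g(z) = C1 + sqrt(2)*z*log(-z) - sqrt(2)*z


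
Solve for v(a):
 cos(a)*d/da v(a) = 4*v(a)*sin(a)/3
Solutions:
 v(a) = C1/cos(a)^(4/3)


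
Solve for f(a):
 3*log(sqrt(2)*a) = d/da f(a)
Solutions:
 f(a) = C1 + 3*a*log(a) - 3*a + 3*a*log(2)/2


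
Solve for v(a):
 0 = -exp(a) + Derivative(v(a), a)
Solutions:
 v(a) = C1 + exp(a)


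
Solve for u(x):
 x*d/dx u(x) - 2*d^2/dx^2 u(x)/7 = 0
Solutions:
 u(x) = C1 + C2*erfi(sqrt(7)*x/2)


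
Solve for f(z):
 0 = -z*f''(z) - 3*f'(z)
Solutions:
 f(z) = C1 + C2/z^2


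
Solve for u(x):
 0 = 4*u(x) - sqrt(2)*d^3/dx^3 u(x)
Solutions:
 u(x) = C3*exp(sqrt(2)*x) + (C1*sin(sqrt(6)*x/2) + C2*cos(sqrt(6)*x/2))*exp(-sqrt(2)*x/2)
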